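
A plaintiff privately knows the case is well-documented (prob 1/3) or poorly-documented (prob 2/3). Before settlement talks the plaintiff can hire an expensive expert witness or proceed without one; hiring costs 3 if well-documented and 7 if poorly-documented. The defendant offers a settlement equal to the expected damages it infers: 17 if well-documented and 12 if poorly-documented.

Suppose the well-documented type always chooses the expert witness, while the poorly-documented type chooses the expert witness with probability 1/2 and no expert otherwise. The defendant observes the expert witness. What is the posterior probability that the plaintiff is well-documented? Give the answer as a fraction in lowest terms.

1/2

P(the expert witness) = (1/3)·1 + (2/3)·(1/2) = 2/3.
By Bayes' rule, P(well-documented | the expert witness) = (1/3) / (2/3) = 1/2.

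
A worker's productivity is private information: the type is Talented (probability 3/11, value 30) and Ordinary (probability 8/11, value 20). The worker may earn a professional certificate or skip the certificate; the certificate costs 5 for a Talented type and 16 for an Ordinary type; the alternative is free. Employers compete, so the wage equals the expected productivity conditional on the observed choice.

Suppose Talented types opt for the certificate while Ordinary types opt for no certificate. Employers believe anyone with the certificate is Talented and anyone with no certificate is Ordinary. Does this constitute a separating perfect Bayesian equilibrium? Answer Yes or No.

Under these beliefs, the certificate earns wage 30 and no certificate earns wage 20.
Talented: the certificate nets 30 − 5 = 25; no certificate nets 20. Talented prefers the certificate.
Ordinary: the certificate nets 30 − 16 = 14; no certificate nets 20. Ordinary prefers no certificate.
Neither type deviates, so the separating profile is an equilibrium.

Yes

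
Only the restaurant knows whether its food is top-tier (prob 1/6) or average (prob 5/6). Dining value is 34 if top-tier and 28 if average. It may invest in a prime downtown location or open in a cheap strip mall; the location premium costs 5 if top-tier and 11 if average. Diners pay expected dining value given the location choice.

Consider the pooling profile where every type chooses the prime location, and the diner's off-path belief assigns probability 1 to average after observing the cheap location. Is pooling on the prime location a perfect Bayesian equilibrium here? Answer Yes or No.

On path, the diner holds the prior and pays 1/6·34 + 5/6·28 = 29. Off path (the cheap location), believing average, it pays 28.
top-tier: the prime location nets 29 − 5 = 24; the cheap location nets 28. top-tier would deviate.
average: the prime location nets 29 − 11 = 18; the cheap location nets 28. average would deviate.
A type deviates, so pooling fails.

No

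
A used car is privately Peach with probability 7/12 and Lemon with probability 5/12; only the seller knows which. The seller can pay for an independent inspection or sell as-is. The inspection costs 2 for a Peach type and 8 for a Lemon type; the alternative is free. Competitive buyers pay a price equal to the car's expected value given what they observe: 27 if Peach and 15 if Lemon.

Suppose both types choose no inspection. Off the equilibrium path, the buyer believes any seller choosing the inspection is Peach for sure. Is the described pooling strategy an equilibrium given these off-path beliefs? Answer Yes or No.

On path, the buyer holds the prior and pays 7/12·27 + 5/12·15 = 22. Off path (the inspection), believing Peach, it pays 27.
Peach: no inspection nets 22; the inspection nets 27 − 2 = 25. Peach would deviate.
Lemon: no inspection nets 22; the inspection nets 27 − 8 = 19. Lemon stays.
A type deviates, so pooling fails.

No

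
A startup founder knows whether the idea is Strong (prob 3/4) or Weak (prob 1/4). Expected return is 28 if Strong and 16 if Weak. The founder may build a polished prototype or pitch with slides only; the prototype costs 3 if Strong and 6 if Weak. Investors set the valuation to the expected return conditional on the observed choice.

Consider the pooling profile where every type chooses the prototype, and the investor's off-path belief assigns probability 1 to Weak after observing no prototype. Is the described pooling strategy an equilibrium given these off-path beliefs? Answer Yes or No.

Yes

On path, the investor holds the prior and pays 3/4·28 + 1/4·16 = 25. Off path (no prototype), believing Weak, it pays 16.
Strong: the prototype nets 25 − 3 = 22; no prototype nets 16. Strong stays.
Weak: the prototype nets 25 − 6 = 19; no prototype nets 16. Weak stays.
No type deviates, so pooling is sustained.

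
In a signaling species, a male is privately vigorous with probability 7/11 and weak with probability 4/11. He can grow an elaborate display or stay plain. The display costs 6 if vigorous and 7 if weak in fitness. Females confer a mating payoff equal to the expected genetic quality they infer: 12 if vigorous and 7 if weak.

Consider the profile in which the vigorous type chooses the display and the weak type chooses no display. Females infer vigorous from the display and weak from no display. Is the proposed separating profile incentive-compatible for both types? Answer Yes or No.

No

Under these beliefs, the display earns mating payoff 12 and no display earns mating payoff 7.
vigorous: the display nets 12 − 6 = 6; no display nets 7. vigorous would deviate to no display.
weak: the display nets 12 − 7 = 5; no display nets 7. weak prefers no display.
vigorous has a profitable deviation, so the profile is not an equilibrium.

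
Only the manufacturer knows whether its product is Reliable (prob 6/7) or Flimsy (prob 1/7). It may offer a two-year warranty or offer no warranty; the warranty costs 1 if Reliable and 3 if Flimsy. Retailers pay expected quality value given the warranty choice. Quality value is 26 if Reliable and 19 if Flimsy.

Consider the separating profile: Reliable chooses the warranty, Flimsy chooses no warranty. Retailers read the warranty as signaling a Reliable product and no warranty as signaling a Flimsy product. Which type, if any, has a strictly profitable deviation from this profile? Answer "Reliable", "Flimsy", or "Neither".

The warranty pays 26; no warranty pays 19.
Reliable: assigned the warranty, nets 26 − 1 = 25; deviating to no warranty nets 19.
Flimsy: assigned no warranty, nets 19; deviating to the warranty nets 26 − 3 = 23.
The Flimsy type gains 4 by deviating.

Flimsy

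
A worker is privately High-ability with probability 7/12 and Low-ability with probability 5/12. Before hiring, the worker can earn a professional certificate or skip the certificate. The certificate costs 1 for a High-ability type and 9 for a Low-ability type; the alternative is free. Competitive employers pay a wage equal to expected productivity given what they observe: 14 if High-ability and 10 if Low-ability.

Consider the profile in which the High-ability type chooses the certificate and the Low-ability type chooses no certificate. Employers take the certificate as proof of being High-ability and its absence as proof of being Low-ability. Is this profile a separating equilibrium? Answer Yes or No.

Under these beliefs, the certificate earns wage 14 and no certificate earns wage 10.
High-ability: the certificate nets 14 − 1 = 13; no certificate nets 10. High-ability prefers the certificate.
Low-ability: the certificate nets 14 − 9 = 5; no certificate nets 10. Low-ability prefers no certificate.
Neither type deviates, so the separating profile is an equilibrium.

Yes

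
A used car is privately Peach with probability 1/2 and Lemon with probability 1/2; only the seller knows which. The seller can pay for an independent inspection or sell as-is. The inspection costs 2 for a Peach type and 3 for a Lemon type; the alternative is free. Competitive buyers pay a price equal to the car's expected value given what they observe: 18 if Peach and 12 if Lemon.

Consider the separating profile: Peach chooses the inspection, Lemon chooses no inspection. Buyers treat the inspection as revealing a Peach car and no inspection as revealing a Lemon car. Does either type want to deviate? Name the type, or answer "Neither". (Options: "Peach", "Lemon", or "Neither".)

The inspection pays 18; no inspection pays 12.
Peach: assigned the inspection, nets 18 − 2 = 16; deviating to no inspection nets 12.
Lemon: assigned no inspection, nets 12; deviating to the inspection nets 18 − 3 = 15.
The Lemon type gains 3 by deviating.

Lemon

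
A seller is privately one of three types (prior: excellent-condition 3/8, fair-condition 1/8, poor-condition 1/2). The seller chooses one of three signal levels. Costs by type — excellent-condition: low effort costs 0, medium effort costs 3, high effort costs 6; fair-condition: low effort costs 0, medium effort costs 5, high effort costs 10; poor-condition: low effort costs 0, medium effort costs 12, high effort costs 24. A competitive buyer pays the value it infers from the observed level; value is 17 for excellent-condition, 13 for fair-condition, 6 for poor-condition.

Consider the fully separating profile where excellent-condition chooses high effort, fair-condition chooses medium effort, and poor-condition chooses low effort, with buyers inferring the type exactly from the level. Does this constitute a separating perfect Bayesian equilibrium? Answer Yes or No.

Separating prices: high effort → 17, medium effort → 13, low effort → 6.
excellent-condition (assigned high effort): low effort: 6 − 0 = 6; medium effort: 13 − 3 = 10; high effort: 17 − 6 = 11. excellent-condition stays.
fair-condition (assigned medium effort): low effort: 6 − 0 = 6; medium effort: 13 − 5 = 8; high effort: 17 − 10 = 7. fair-condition stays.
poor-condition (assigned low effort): low effort: 6 − 0 = 6; medium effort: 13 − 12 = 1; high effort: 17 − 24 = -7. poor-condition stays.
Every type prefers its assigned level; separation holds.

Yes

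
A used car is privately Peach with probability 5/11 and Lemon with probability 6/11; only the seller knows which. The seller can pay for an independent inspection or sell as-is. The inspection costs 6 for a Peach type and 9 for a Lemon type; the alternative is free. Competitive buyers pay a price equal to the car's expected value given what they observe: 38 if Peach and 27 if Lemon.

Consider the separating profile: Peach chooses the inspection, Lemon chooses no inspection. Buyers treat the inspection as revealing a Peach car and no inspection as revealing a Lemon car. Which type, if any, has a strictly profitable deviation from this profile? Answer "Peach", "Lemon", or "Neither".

The inspection pays 38; no inspection pays 27.
Peach: assigned the inspection, nets 38 − 6 = 32; deviating to no inspection nets 27.
Lemon: assigned no inspection, nets 27; deviating to the inspection nets 38 − 9 = 29.
The Lemon type gains 2 by deviating.

Lemon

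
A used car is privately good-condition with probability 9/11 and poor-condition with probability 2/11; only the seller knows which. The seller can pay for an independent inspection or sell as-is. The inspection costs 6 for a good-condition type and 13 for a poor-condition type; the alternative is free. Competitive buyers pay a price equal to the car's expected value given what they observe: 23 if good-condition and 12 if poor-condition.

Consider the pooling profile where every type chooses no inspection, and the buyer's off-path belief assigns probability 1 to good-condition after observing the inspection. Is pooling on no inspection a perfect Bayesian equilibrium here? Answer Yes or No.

Yes

On path, the buyer holds the prior and pays 9/11·23 + 2/11·12 = 21. Off path (the inspection), believing good-condition, it pays 23.
good-condition: no inspection nets 21; the inspection nets 23 − 6 = 17. good-condition stays.
poor-condition: no inspection nets 21; the inspection nets 23 − 13 = 10. poor-condition stays.
No type deviates, so pooling is sustained.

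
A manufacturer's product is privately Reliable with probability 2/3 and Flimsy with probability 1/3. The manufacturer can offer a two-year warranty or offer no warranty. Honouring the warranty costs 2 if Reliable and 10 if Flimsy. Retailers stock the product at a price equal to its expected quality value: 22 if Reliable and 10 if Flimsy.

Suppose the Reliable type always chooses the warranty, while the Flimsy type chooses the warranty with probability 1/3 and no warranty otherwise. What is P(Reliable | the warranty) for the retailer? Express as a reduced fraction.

6/7

P(the warranty) = (2/3)·1 + (1/3)·(1/3) = 7/9.
By Bayes' rule, P(Reliable | the warranty) = (2/3) / (7/9) = 6/7.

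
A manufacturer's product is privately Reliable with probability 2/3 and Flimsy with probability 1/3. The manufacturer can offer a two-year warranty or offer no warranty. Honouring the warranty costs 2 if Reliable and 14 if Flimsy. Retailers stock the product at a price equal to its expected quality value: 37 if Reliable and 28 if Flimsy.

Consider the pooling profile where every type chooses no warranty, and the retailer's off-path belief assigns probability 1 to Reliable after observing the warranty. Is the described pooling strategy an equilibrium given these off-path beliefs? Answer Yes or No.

No

On path, the retailer holds the prior and pays 2/3·37 + 1/3·28 = 34. Off path (the warranty), believing Reliable, it pays 37.
Reliable: no warranty nets 34; the warranty nets 37 − 2 = 35. Reliable would deviate.
Flimsy: no warranty nets 34; the warranty nets 37 − 14 = 23. Flimsy stays.
A type deviates, so pooling fails.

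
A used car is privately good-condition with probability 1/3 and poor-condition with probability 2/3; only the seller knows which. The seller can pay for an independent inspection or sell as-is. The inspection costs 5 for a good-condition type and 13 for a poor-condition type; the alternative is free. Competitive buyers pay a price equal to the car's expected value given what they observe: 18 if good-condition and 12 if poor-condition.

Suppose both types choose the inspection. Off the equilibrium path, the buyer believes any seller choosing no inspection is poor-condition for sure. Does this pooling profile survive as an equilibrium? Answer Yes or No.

On path, the buyer holds the prior and pays 1/3·18 + 2/3·12 = 14. Off path (no inspection), believing poor-condition, it pays 12.
good-condition: the inspection nets 14 − 5 = 9; no inspection nets 12. good-condition would deviate.
poor-condition: the inspection nets 14 − 13 = 1; no inspection nets 12. poor-condition would deviate.
A type deviates, so pooling fails.

No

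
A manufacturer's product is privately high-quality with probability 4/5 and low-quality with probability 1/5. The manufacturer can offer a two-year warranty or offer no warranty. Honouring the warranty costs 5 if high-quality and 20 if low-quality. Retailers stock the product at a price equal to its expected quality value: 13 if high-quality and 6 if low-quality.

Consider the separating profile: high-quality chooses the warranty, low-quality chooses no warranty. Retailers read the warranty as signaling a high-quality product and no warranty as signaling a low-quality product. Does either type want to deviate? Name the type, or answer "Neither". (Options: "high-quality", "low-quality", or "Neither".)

The warranty pays 13; no warranty pays 6.
high-quality: assigned the warranty, nets 13 − 5 = 8; deviating to no warranty nets 6.
low-quality: assigned no warranty, nets 6; deviating to the warranty nets 13 − 20 = -7.
Both types strictly prefer their assigned action; no profitable deviation.

Neither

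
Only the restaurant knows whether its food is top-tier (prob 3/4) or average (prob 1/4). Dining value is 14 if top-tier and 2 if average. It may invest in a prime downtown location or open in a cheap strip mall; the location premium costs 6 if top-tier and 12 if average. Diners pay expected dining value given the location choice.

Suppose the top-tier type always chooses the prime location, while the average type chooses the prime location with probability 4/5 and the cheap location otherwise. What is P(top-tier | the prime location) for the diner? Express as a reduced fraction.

P(the prime location) = (3/4)·1 + (1/4)·(4/5) = 19/20.
By Bayes' rule, P(top-tier | the prime location) = (3/4) / (19/20) = 15/19.

15/19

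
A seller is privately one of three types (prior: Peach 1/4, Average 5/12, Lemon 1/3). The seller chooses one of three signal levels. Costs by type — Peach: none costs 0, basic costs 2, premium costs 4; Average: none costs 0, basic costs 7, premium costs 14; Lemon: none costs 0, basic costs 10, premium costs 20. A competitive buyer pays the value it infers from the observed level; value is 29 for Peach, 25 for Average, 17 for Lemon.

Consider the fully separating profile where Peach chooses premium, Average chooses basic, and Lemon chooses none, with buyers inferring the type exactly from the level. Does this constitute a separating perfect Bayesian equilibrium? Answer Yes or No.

Separating prices: premium → 29, basic → 25, none → 17.
Peach (assigned premium): none: 17 − 0 = 17; basic: 25 − 2 = 23; premium: 29 − 4 = 25. Peach stays.
Average (assigned basic): none: 17 − 0 = 17; basic: 25 − 7 = 18; premium: 29 − 14 = 15. Average stays.
Lemon (assigned none): none: 17 − 0 = 17; basic: 25 − 10 = 15; premium: 29 − 20 = 9. Lemon stays.
Every type prefers its assigned level; separation holds.

Yes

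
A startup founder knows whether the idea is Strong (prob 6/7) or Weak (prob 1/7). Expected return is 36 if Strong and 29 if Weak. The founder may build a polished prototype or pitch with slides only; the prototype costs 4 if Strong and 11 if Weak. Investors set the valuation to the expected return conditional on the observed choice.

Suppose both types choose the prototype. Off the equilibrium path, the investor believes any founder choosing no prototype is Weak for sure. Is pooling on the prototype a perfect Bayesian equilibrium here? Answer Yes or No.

On path, the investor holds the prior and pays 6/7·36 + 1/7·29 = 35. Off path (no prototype), believing Weak, it pays 29.
Strong: the prototype nets 35 − 4 = 31; no prototype nets 29. Strong stays.
Weak: the prototype nets 35 − 11 = 24; no prototype nets 29. Weak would deviate.
A type deviates, so pooling fails.

No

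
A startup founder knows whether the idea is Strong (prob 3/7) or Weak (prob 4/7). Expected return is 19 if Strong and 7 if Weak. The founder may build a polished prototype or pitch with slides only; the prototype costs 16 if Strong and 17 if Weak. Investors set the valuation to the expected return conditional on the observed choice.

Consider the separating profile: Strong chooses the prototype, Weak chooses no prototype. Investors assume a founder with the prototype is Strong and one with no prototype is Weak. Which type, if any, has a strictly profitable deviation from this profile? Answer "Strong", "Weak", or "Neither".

Strong

The prototype pays 19; no prototype pays 7.
Strong: assigned the prototype, nets 19 − 16 = 3; deviating to no prototype nets 7.
Weak: assigned no prototype, nets 7; deviating to the prototype nets 19 − 17 = 2.
The Strong type gains 4 by deviating.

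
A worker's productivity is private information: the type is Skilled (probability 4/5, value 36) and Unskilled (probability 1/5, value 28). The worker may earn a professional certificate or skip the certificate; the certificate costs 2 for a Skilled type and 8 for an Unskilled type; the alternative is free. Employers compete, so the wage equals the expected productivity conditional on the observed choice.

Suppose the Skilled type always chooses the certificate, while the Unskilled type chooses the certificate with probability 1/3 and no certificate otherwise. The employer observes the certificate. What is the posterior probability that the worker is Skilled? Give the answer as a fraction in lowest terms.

P(the certificate) = (4/5)·1 + (1/5)·(1/3) = 13/15.
By Bayes' rule, P(Skilled | the certificate) = (4/5) / (13/15) = 12/13.

12/13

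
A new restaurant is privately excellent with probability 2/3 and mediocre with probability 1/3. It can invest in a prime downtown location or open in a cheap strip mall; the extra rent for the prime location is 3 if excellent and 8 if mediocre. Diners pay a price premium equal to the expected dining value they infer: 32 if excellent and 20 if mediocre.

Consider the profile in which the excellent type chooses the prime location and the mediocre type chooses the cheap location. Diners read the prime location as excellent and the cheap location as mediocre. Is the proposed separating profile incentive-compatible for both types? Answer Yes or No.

No

Under these beliefs, the prime location earns price premium 32 and the cheap location earns price premium 20.
excellent: the prime location nets 32 − 3 = 29; the cheap location nets 20. excellent prefers the prime location.
mediocre: the prime location nets 32 − 8 = 24; the cheap location nets 20. mediocre would deviate to the prime location.
mediocre has a profitable deviation, so the profile is not an equilibrium.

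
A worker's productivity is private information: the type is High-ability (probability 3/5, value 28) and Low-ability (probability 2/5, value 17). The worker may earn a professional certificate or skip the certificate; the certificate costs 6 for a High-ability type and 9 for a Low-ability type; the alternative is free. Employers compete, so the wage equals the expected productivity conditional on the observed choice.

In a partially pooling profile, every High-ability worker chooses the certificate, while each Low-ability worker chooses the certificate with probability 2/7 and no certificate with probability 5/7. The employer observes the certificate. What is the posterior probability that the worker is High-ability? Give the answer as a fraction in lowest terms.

21/25

P(the certificate) = (3/5)·1 + (2/5)·(2/7) = 5/7.
By Bayes' rule, P(High-ability | the certificate) = (3/5) / (5/7) = 21/25.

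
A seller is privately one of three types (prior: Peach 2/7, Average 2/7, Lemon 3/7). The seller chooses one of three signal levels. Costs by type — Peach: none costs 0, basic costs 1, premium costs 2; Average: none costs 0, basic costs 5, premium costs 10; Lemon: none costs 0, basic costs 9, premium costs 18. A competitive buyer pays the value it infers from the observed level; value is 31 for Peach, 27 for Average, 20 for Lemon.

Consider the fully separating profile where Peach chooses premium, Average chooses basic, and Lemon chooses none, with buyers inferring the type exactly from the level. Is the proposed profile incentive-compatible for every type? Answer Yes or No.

Separating prices: premium → 31, basic → 27, none → 20.
Peach (assigned premium): none: 20 − 0 = 20; basic: 27 − 1 = 26; premium: 31 − 2 = 29. Peach stays.
Average (assigned basic): none: 20 − 0 = 20; basic: 27 − 5 = 22; premium: 31 − 10 = 21. Average stays.
Lemon (assigned none): none: 20 − 0 = 20; basic: 27 − 9 = 18; premium: 31 − 18 = 13. Lemon stays.
Every type prefers its assigned level; separation holds.

Yes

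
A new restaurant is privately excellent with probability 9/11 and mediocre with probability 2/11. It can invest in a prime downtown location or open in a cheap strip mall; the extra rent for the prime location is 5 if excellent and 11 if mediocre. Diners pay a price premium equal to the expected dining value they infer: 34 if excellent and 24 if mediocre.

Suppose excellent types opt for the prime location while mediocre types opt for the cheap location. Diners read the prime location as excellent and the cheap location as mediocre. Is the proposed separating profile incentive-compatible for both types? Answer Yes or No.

Yes

Under these beliefs, the prime location earns price premium 34 and the cheap location earns price premium 24.
excellent: the prime location nets 34 − 5 = 29; the cheap location nets 24. excellent prefers the prime location.
mediocre: the prime location nets 34 − 11 = 23; the cheap location nets 24. mediocre prefers the cheap location.
Neither type deviates, so the separating profile is an equilibrium.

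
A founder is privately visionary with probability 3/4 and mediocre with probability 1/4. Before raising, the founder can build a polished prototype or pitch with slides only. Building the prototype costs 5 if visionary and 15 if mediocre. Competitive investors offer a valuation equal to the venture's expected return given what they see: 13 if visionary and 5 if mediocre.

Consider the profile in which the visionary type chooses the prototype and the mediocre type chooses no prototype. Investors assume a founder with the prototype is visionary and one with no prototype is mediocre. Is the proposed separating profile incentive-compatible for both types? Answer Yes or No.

Under these beliefs, the prototype earns valuation 13 and no prototype earns valuation 5.
visionary: the prototype nets 13 − 5 = 8; no prototype nets 5. visionary prefers the prototype.
mediocre: the prototype nets 13 − 15 = -2; no prototype nets 5. mediocre prefers no prototype.
Neither type deviates, so the separating profile is an equilibrium.

Yes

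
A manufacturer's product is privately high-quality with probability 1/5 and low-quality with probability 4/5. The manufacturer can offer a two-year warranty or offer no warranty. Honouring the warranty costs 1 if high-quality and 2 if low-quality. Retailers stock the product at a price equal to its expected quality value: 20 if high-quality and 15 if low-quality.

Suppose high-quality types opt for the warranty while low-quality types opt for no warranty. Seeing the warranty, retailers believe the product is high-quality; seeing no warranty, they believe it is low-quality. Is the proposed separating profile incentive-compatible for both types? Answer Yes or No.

No

Under these beliefs, the warranty earns price 20 and no warranty earns price 15.
high-quality: the warranty nets 20 − 1 = 19; no warranty nets 15. high-quality prefers the warranty.
low-quality: the warranty nets 20 − 2 = 18; no warranty nets 15. low-quality would deviate to the warranty.
low-quality has a profitable deviation, so the profile is not an equilibrium.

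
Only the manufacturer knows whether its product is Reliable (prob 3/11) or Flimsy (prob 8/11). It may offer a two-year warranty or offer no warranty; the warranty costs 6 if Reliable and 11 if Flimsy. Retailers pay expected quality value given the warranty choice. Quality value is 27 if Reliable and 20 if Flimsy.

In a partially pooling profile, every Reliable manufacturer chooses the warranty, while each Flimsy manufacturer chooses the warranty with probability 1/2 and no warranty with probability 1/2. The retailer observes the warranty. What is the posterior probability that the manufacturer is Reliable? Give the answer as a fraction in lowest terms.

3/7

P(the warranty) = (3/11)·1 + (8/11)·(1/2) = 7/11.
By Bayes' rule, P(Reliable | the warranty) = (3/11) / (7/11) = 3/7.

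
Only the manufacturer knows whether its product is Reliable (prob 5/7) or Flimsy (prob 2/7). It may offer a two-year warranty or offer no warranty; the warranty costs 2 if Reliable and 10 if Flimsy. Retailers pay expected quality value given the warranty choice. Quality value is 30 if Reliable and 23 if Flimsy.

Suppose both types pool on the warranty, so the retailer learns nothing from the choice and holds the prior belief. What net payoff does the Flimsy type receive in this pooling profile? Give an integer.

18

Pooled price = 5/7·30 + 2/7·23 = 28.
Flimsy pays cost 10 for the warranty, so net payoff = 28 − 10 = 18.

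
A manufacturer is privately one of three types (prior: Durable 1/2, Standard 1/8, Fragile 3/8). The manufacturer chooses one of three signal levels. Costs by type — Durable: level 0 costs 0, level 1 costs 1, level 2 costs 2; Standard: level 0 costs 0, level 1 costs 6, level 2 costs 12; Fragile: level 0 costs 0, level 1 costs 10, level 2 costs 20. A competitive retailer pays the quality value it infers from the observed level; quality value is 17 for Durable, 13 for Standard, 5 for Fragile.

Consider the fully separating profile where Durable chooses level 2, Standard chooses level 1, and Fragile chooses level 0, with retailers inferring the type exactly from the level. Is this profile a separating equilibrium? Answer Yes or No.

Yes

Separating prices: level 2 → 17, level 1 → 13, level 0 → 5.
Durable (assigned level 2): level 0: 5 − 0 = 5; level 1: 13 − 1 = 12; level 2: 17 − 2 = 15. Durable stays.
Standard (assigned level 1): level 0: 5 − 0 = 5; level 1: 13 − 6 = 7; level 2: 17 − 12 = 5. Standard stays.
Fragile (assigned level 0): level 0: 5 − 0 = 5; level 1: 13 − 10 = 3; level 2: 17 − 20 = -3. Fragile stays.
Every type prefers its assigned level; separation holds.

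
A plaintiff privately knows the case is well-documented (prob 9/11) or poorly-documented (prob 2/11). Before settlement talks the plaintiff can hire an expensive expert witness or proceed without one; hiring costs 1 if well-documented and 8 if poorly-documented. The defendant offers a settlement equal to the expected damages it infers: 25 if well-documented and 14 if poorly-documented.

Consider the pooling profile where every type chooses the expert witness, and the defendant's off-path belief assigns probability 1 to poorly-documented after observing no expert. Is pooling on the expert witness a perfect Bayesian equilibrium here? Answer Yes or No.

On path, the defendant holds the prior and pays 9/11·25 + 2/11·14 = 23. Off path (no expert), believing poorly-documented, it pays 14.
well-documented: the expert witness nets 23 − 1 = 22; no expert nets 14. well-documented stays.
poorly-documented: the expert witness nets 23 − 8 = 15; no expert nets 14. poorly-documented stays.
No type deviates, so pooling is sustained.

Yes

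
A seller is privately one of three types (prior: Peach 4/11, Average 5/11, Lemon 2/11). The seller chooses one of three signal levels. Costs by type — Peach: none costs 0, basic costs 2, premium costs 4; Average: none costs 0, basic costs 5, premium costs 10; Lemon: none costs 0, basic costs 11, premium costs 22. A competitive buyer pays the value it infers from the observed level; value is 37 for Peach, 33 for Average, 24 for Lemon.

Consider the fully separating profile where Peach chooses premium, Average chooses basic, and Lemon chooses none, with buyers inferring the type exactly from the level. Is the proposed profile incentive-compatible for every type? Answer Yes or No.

Yes

Separating prices: premium → 37, basic → 33, none → 24.
Peach (assigned premium): none: 24 − 0 = 24; basic: 33 − 2 = 31; premium: 37 − 4 = 33. Peach stays.
Average (assigned basic): none: 24 − 0 = 24; basic: 33 − 5 = 28; premium: 37 − 10 = 27. Average stays.
Lemon (assigned none): none: 24 − 0 = 24; basic: 33 − 11 = 22; premium: 37 − 22 = 15. Lemon stays.
Every type prefers its assigned level; separation holds.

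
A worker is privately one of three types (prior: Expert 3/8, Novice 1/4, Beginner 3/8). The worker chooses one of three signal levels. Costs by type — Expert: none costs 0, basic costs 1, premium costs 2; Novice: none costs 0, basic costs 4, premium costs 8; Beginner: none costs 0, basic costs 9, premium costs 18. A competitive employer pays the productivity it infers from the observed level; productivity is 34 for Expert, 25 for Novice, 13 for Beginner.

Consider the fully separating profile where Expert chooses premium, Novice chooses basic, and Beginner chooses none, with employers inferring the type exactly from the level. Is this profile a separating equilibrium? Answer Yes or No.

No

Separating wages: premium → 34, basic → 25, none → 13.
Expert (assigned premium): none: 13 − 0 = 13; basic: 25 − 1 = 24; premium: 34 − 2 = 32. Expert stays.
Novice (assigned basic): none: 13 − 0 = 13; basic: 25 − 4 = 21; premium: 34 − 8 = 26. Novice prefers premium.
Beginner (assigned none): none: 13 − 0 = 13; basic: 25 − 9 = 16; premium: 34 − 18 = 16. Beginner prefers basic.
At least one type deviates; the separating profile fails.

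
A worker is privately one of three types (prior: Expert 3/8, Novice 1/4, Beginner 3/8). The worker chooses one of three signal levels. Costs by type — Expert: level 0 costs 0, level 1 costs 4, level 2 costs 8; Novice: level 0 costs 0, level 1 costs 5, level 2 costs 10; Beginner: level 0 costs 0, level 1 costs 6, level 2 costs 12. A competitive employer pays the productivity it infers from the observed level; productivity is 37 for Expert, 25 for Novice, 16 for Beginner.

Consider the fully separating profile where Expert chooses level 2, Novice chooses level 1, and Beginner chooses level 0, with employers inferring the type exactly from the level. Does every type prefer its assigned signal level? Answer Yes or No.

Separating wages: level 2 → 37, level 1 → 25, level 0 → 16.
Expert (assigned level 2): level 0: 16 − 0 = 16; level 1: 25 − 4 = 21; level 2: 37 − 8 = 29. Expert stays.
Novice (assigned level 1): level 0: 16 − 0 = 16; level 1: 25 − 5 = 20; level 2: 37 − 10 = 27. Novice prefers level 2.
Beginner (assigned level 0): level 0: 16 − 0 = 16; level 1: 25 − 6 = 19; level 2: 37 − 12 = 25. Beginner prefers level 2.
At least one type deviates; the separating profile fails.

No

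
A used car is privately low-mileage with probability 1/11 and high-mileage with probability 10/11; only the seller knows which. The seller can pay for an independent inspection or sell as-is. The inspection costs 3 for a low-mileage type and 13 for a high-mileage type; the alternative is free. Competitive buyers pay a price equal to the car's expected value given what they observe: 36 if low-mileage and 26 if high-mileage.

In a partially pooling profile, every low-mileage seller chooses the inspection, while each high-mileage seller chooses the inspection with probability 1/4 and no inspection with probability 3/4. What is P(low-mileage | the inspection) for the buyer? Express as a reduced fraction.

P(the inspection) = (1/11)·1 + (10/11)·(1/4) = 7/22.
By Bayes' rule, P(low-mileage | the inspection) = (1/11) / (7/22) = 2/7.

2/7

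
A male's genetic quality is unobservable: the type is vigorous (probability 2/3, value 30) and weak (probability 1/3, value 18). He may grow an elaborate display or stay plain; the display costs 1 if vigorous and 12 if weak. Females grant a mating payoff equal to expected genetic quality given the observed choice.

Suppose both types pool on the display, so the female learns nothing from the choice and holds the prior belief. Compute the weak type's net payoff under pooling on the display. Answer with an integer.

Pooled mating payoff = 2/3·30 + 1/3·18 = 26.
weak pays cost 12 for the display, so net payoff = 26 − 12 = 14.

14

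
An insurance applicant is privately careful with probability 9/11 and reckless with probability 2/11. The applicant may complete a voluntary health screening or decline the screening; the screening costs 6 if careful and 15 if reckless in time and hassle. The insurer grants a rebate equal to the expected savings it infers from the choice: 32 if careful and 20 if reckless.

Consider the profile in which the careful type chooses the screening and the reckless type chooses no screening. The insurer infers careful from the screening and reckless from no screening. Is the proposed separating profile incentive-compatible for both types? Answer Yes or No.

Yes

Under these beliefs, the screening earns rebate 32 and no screening earns rebate 20.
careful: the screening nets 32 − 6 = 26; no screening nets 20. careful prefers the screening.
reckless: the screening nets 32 − 15 = 17; no screening nets 20. reckless prefers no screening.
Neither type deviates, so the separating profile is an equilibrium.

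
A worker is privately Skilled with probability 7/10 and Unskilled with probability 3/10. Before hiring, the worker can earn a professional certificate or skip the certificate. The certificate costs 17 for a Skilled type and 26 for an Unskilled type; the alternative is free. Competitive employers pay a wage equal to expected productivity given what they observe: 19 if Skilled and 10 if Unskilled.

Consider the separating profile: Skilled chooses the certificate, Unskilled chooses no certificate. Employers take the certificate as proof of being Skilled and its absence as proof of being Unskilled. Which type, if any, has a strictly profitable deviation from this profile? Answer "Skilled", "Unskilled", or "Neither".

The certificate pays 19; no certificate pays 10.
Skilled: assigned the certificate, nets 19 − 17 = 2; deviating to no certificate nets 10.
Unskilled: assigned no certificate, nets 10; deviating to the certificate nets 19 − 26 = -7.
The Skilled type gains 8 by deviating.

Skilled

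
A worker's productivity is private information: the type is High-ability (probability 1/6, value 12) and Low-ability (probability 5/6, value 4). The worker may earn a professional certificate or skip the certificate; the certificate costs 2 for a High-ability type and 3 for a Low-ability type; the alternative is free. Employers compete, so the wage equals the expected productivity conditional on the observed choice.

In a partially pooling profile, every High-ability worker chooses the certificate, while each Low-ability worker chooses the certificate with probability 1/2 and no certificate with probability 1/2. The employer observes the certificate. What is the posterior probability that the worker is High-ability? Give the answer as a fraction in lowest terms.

P(the certificate) = (1/6)·1 + (5/6)·(1/2) = 7/12.
By Bayes' rule, P(High-ability | the certificate) = (1/6) / (7/12) = 2/7.

2/7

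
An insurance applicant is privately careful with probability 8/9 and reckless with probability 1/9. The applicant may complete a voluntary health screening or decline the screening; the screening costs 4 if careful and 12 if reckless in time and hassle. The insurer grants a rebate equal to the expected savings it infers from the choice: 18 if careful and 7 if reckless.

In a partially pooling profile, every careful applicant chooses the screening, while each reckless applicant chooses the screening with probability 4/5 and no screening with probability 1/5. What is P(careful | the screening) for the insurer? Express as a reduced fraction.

P(the screening) = (8/9)·1 + (1/9)·(4/5) = 44/45.
By Bayes' rule, P(careful | the screening) = (8/9) / (44/45) = 10/11.

10/11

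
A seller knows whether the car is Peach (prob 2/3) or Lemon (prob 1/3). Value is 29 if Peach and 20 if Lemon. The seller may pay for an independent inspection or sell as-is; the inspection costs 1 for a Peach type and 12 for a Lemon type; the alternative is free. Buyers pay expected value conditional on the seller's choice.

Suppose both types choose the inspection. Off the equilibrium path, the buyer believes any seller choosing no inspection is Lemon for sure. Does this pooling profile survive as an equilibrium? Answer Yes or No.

On path, the buyer holds the prior and pays 2/3·29 + 1/3·20 = 26. Off path (no inspection), believing Lemon, it pays 20.
Peach: the inspection nets 26 − 1 = 25; no inspection nets 20. Peach stays.
Lemon: the inspection nets 26 − 12 = 14; no inspection nets 20. Lemon would deviate.
A type deviates, so pooling fails.

No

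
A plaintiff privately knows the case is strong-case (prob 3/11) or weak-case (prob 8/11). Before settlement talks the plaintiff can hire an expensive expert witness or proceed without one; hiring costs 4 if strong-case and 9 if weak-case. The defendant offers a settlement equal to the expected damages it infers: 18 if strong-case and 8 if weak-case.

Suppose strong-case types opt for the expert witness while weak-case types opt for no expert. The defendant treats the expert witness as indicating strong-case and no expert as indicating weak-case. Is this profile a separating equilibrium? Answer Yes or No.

Under these beliefs, the expert witness earns settlement 18 and no expert earns settlement 8.
strong-case: the expert witness nets 18 − 4 = 14; no expert nets 8. strong-case prefers the expert witness.
weak-case: the expert witness nets 18 − 9 = 9; no expert nets 8. weak-case would deviate to the expert witness.
weak-case has a profitable deviation, so the profile is not an equilibrium.

No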